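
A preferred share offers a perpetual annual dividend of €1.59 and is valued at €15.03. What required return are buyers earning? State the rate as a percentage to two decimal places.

P = C/r ⇒ r = C/P = €1.59/€15.03 = 0.105788

10.58%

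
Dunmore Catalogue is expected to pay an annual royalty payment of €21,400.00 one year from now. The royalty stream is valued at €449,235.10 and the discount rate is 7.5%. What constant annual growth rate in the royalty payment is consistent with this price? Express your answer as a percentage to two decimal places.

P = D₁/(r−g) ⇒ g = r − D₁/P = 0.075 − €21,400.00/€449,235.10 = 0.027363

2.74%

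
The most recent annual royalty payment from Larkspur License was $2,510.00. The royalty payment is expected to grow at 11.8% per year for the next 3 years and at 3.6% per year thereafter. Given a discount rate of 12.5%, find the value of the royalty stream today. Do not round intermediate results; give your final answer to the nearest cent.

$36112.20

D_1 = 2806.18000
D_2 = 3137.30924
D_3 = 3507.51173
Terminal value at year 3: TV = D_3×(1+g_2)/(r−g_2) = 3633.78215/0.089 = 40829.01295
P_0 = D_1/(1+r)^1 + D_2/(1+r)^2 + D_3/(1+r)^3 + TV/(1+r)^3
    = 2494.38222 + 2478.86162 + 2463.43759 + 28675.52076 = 36112.20219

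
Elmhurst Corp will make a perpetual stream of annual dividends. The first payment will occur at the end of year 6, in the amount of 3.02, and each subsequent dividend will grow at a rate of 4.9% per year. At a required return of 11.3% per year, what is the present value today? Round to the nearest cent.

Value at end of year 5: C₁ / (r − g) = 3.02 / (0.113 − 0.049) = 47.1875
Discount to today: PV = 47.1875 / (1 + 0.113)^5 = 47.1875 / 1.707953 = 27.63

27.63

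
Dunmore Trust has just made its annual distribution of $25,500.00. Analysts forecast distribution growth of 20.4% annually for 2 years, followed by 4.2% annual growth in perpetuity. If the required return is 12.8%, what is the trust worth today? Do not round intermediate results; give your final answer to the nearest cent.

$408271.28

D_1 = 30702.00000
D_2 = 36965.20800
Terminal value at year 2: TV = D_2×(1+g_2)/(r−g_2) = 38517.74674/0.086 = 447880.77600
P_0 = D_1/(1+r)^1 + D_2/(1+r)^2 + TV/(1+r)^2
    = 27218.08511 + 29051.92772 + 352001.26377 = 408271.27660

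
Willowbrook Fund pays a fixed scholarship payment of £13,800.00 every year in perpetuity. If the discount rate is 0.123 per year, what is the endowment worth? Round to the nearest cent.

£112195.12

Level perpetuity: PV = C / r = £13,800.00 / 0.123 = £112,195.12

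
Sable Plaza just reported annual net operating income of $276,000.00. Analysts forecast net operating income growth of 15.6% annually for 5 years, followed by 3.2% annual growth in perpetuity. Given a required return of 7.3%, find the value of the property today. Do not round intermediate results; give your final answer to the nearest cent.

$11818380.28

D_1 = 319056.00000
D_2 = 368828.73600
D_3 = 426366.01882
D_4 = 492879.11775
D_5 = 569768.26012
Terminal value at year 5: TV = D_5×(1+g_2)/(r−g_2) = 588000.84444/0.041 = 14341484.01084
P_0 = D_1/(1+r)^1 + D_2/(1+r)^2 + D_3/(1+r)^3 + D_4/(1+r)^4 + D_5/(1+r)^5 + TV/(1+r)^5
    = 297349.48742 + 320350.42633 + 345130.56183 + 371827.52048 + 400589.57472 + 10083132.70998 = 11818380.28076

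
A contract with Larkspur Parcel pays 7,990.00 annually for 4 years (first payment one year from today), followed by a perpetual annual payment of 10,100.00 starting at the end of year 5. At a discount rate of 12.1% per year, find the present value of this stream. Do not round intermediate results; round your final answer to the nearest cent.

77075.74

PV of 4-year annuity: 7,990.00 × [1 − (1+0.121)^−4] / 0.121 = 24217.39759
Perpetuity value at year 4: 10,100.00 / 0.121 = 83471.07438
PV of perpetuity: 83471.07438 / (1+0.121)^4 = 52858.34401
Total PV = 24217.39759 + 52858.34401 = 77075.74160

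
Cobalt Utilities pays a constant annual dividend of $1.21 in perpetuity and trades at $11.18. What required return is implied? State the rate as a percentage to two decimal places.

P = C/r ⇒ r = C/P = $1.21/$11.18 = 0.108229

10.82%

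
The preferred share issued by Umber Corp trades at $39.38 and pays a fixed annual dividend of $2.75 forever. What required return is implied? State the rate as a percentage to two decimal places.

P = C/r ⇒ r = C/P = $2.75/$39.38 = 0.069832

6.98%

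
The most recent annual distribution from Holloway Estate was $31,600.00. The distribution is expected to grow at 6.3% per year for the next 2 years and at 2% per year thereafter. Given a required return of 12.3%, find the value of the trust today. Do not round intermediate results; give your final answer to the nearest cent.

D_1 = 33590.80000
D_2 = 35707.02040
Terminal value at year 2: TV = D_2×(1+g_2)/(r−g_2) = 36421.16081/0.103 = 353603.50299
P_0 = D_1/(1+r)^1 + D_2/(1+r)^2 + TV/(1+r)^2
    = 29911.66518 + 28313.53525 + 280386.46561 = 338611.66605

$338611.67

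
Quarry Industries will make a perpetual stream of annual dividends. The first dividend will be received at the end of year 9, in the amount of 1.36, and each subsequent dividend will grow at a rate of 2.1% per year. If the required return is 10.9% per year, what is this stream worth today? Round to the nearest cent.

6.75

Value at end of year 8: C₁ / (r − g) = 1.36 / (0.109 − 0.021) = 15.4545
Discount to today: PV = 15.4545 / (1 + 0.109)^8 = 15.4545 / 2.287981 = 6.75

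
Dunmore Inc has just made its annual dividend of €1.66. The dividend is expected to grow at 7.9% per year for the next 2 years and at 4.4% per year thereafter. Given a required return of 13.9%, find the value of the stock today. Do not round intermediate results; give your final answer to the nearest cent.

€19.43

D_1 = 1.79114
D_2 = 1.93264
Terminal value at year 2: TV = D_2×(1+g_2)/(r−g_2) = 2.01768/0.095 = 21.23870
P_0 = D_1/(1+r)^1 + D_2/(1+r)^2 + TV/(1+r)^2
    = 1.57255 + 1.48972 + 16.37120 = 19.43347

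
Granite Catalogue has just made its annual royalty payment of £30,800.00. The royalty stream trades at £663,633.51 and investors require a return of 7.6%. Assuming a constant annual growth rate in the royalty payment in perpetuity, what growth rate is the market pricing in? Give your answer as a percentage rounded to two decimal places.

2.83%

P = D₀(1+g)/(r−g) ⇒ P(r−g) = D₀(1+g) ⇒ g(P+D₀) = P·r − D₀
g = (P·r − D₀)/(P + D₀) = (£663,633.51×0.076 − £30,800.00) / (£663,633.51 + £30,800.00) = 0.028276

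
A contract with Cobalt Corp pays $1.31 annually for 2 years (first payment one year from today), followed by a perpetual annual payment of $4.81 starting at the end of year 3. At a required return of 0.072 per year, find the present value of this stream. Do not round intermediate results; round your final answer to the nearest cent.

PV of 2-year annuity: $1.31 × [1 − (1+0.072)^−2] / 0.072 = 2.36195
Perpetuity value at year 2: $4.81 / 0.072 = 66.80556
PV of perpetuity: 66.80556 / (1+0.072)^2 = 58.13304
Total PV = 2.36195 + 58.13304 = 60.49499

$60.49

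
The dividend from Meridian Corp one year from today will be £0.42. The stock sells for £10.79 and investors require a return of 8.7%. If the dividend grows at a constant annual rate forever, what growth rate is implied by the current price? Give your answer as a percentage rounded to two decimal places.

P = D₁/(r−g) ⇒ g = r − D₁/P = 0.087 − £0.42/£10.79 = 0.048075

4.81%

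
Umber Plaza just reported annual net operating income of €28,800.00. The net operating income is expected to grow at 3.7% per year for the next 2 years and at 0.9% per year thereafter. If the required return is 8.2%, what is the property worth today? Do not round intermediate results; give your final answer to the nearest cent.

D_1 = 29865.60000
D_2 = 30970.62720
Terminal value at year 2: TV = D_2×(1+g_2)/(r−g_2) = 31249.36284/0.073 = 428073.46363
P_0 = D_1/(1+r)^1 + D_2/(1+r)^2 + TV/(1+r)^2
    = 27602.21811 + 26454.25156 + 365648.49070 = 419704.96037

€419704.96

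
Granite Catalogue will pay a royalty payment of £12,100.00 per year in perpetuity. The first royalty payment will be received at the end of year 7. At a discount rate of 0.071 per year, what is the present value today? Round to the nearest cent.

Value at end of year 6: C / r = £12,100.00 / 0.071 = £170,422.5352
Discount to today: PV = £170,422.5352 / (1 + 0.071)^6 = £170,422.5352 / 1.509165 = £112,925.03

£112925.03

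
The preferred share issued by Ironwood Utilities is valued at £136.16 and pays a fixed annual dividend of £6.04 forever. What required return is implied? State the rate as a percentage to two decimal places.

P = C/r ⇒ r = C/P = £6.04/£136.16 = 0.044360

4.44%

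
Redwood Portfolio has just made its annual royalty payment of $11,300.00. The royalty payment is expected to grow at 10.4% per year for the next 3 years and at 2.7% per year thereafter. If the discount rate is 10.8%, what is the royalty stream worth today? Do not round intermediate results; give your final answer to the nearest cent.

$175382.57

D_1 = 12475.20000
D_2 = 13772.62080
D_3 = 15204.97336
Terminal value at year 3: TV = D_3×(1+g_2)/(r−g_2) = 15615.50764/0.081 = 192784.04499
P_0 = D_1/(1+r)^1 + D_2/(1+r)^2 + D_3/(1+r)^3 + TV/(1+r)^3
    = 11259.20578 + 11218.55882 + 11178.05861 + 141726.74314 = 175382.56635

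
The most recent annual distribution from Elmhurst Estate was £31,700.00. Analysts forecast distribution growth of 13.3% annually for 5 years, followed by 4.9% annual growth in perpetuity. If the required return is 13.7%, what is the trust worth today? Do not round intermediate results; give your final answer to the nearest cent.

D_1 = 35916.10000
D_2 = 40692.94130
D_3 = 46105.10249
D_4 = 52237.08112
D_5 = 59184.61291
Terminal value at year 5: TV = D_5×(1+g_2)/(r−g_2) = 62084.65895/0.088 = 705507.48803
P_0 = D_1/(1+r)^1 + D_2/(1+r)^2 + D_3/(1+r)^3 + D_4/(1+r)^4 + D_5/(1+r)^5 + TV/(1+r)^5
    = 31588.47845 + 31477.34924 + 31366.61098 + 31256.26231 + 31146.30184 + 371278.07538 = 528113.07821

£528113.08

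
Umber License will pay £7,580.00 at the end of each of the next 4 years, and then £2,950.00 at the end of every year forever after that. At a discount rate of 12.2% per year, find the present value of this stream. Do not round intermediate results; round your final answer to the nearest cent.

PV of 4-year annuity: £7,580.00 × [1 − (1+0.122)^−4] / 0.122 = 22926.46448
Perpetuity value at year 4: £2,950.00 / 0.122 = 24180.32787
PV of perpetuity: 24180.32787 / (1+0.122)^4 = 15257.75924
Total PV = 22926.46448 + 15257.75924 = 38184.22372

£38184.22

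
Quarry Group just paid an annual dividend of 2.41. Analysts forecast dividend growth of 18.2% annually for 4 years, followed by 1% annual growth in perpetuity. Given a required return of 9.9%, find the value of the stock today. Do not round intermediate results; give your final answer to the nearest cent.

D_1 = 2.84862
D_2 = 3.36707
D_3 = 3.97988
D_4 = 4.70421
Terminal value at year 4: TV = D_4×(1+g_2)/(r−g_2) = 4.75125/0.089 = 53.38489
P_0 = D_1/(1+r)^1 + D_2/(1+r)^2 + D_3/(1+r)^3 + D_4/(1+r)^4 + TV/(1+r)^4
    = 2.59201 + 2.78777 + 2.99831 + 3.22475 + 36.59549 = 48.19833

48.20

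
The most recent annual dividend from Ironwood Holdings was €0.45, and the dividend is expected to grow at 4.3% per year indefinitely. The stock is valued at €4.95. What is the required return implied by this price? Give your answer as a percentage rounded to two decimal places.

D₁ = €0.45 × 1.043 = €0.4694
P = D₁/(r − g) ⇒ r = D₁/P + g = €0.4694/€4.95 + 0.043 = 0.094818 + 0.043 = 0.137818

13.78%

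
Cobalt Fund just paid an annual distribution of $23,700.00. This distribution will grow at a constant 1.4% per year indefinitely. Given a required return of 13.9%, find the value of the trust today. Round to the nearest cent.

D₁ = D₀ × (1 + g) = $23,700.00 × 1.014 = $24,031.8000
Growing perpetuity: P = D₁ / (r − g) = $24,031.8000 / (0.139 − 0.014) = $192,254.40

$192254.40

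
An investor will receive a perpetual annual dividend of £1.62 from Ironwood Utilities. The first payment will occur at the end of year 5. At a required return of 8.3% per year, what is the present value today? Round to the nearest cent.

Value at end of year 4: C / r = £1.62 / 0.083 = £19.5181
Discount to today: PV = £19.5181 / (1 + 0.083)^4 = £19.5181 / 1.375669 = £14.19

£14.19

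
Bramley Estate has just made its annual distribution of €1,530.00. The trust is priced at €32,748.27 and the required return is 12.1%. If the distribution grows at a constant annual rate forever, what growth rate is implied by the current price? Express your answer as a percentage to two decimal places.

P = D₀(1+g)/(r−g) ⇒ P(r−g) = D₀(1+g) ⇒ g(P+D₀) = P·r − D₀
g = (P·r − D₀)/(P + D₀) = (€32,748.27×0.121 − €1,530.00) / (€32,748.27 + €1,530.00) = 0.070965

7.10%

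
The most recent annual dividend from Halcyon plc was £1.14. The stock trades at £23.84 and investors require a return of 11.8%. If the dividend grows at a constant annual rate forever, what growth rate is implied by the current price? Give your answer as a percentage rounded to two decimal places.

6.70%

P = D₀(1+g)/(r−g) ⇒ P(r−g) = D₀(1+g) ⇒ g(P+D₀) = P·r − D₀
g = (P·r − D₀)/(P + D₀) = (£23.84×0.118 − £1.14) / (£23.84 + £1.14) = 0.066978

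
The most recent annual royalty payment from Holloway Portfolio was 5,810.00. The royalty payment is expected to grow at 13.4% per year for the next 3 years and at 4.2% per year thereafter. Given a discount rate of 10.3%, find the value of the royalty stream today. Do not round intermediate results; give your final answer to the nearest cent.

126279.84

D_1 = 6588.54000
D_2 = 7471.40436
D_3 = 8472.57254
Terminal value at year 3: TV = D_3×(1+g_2)/(r−g_2) = 8828.42059/0.061 = 144728.20641
P_0 = D_1/(1+r)^1 + D_2/(1+r)^2 + D_3/(1+r)^3 + TV/(1+r)^3
    = 5973.29102 + 6141.17137 + 6313.77002 + 107851.61251 = 126279.84492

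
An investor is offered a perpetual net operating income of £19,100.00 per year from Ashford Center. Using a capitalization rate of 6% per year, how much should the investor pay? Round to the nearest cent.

Level perpetuity: PV = C / r = £19,100.00 / 0.06 = £318,333.33

£318333.33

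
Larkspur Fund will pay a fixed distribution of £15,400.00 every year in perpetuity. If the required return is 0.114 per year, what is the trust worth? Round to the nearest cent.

Level perpetuity: PV = C / r = £15,400.00 / 0.114 = £135,087.72

£135087.72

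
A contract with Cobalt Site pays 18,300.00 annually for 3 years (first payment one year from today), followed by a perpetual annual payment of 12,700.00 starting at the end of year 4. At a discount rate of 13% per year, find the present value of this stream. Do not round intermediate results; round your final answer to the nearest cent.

PV of 3-year annuity: 18,300.00 × [1 − (1+0.13)^−3] / 0.13 = 43209.09254
Perpetuity value at year 3: 12,700.00 / 0.13 = 97692.30769
PV of perpetuity: 97692.30769 / (1+0.13)^3 = 67705.66970
Total PV = 43209.09254 + 67705.66970 = 110914.76224

110914.76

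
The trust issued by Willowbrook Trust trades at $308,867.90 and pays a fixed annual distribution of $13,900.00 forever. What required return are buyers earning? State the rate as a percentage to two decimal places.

4.50%

P = C/r ⇒ r = C/P = $13,900.00/$308,867.90 = 0.045003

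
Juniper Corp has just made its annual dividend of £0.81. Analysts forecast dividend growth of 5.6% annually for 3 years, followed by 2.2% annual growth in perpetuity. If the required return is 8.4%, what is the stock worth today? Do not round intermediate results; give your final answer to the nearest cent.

D_1 = 0.85536
D_2 = 0.90326
D_3 = 0.95384
Terminal value at year 3: TV = D_3×(1+g_2)/(r−g_2) = 0.97483/0.062 = 15.72302
P_0 = D_1/(1+r)^1 + D_2/(1+r)^2 + D_3/(1+r)^3 + TV/(1+r)^3
    = 0.78908 + 0.76870 + 0.74884 + 12.34378 = 14.65039

£14.65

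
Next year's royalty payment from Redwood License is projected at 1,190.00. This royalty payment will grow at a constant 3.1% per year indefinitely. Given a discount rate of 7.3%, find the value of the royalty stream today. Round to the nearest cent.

28333.33

Growing perpetuity: P = D₁ / (r − g) = 1,190.0000 / (0.073 − 0.031) = 28,333.33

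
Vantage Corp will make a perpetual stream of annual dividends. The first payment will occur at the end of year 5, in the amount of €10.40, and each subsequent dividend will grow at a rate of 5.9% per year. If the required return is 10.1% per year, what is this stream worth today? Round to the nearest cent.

€168.51

Value at end of year 4: C₁ / (r − g) = €10.40 / (0.101 − 0.059) = €247.6190
Discount to today: PV = €247.6190 / (1 + 0.101)^4 = €247.6190 / 1.469431 = €168.51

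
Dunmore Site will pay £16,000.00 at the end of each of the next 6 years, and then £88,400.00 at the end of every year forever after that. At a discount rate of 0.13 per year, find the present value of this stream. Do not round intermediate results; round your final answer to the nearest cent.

PV of 6-year annuity: £16,000.00 × [1 − (1+0.13)^−6] / 0.13 = 63960.79662
Perpetuity value at year 6: £88,400.00 / 0.13 = 680000.00000
PV of perpetuity: 680000.00000 / (1+0.13)^6 = 326616.59865
Total PV = 63960.79662 + 326616.59865 = 390577.39528

£390577.40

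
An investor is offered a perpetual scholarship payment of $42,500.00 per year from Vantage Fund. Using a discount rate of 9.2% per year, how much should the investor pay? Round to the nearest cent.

Level perpetuity: PV = C / r = $42,500.00 / 0.092 = $461,956.52

$461956.52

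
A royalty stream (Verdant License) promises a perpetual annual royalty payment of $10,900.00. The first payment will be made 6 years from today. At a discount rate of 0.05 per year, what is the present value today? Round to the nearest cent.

Value at end of year 5: C / r = $10,900.00 / 0.05 = $218,000.0000
Discount to today: PV = $218,000.0000 / (1 + 0.05)^5 = $218,000.0000 / 1.276282 = $170,808.70

$170808.70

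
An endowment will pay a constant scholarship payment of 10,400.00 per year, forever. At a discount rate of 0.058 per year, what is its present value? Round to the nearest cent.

Level perpetuity: PV = C / r = 10,400.00 / 0.058 = 179,310.34

179310.34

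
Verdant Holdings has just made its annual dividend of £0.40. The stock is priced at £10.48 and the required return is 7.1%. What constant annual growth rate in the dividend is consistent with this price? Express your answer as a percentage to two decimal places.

P = D₀(1+g)/(r−g) ⇒ P(r−g) = D₀(1+g) ⇒ g(P+D₀) = P·r − D₀
g = (P·r − D₀)/(P + D₀) = (£10.48×0.071 − £0.40) / (£10.48 + £0.40) = 0.031625

3.16%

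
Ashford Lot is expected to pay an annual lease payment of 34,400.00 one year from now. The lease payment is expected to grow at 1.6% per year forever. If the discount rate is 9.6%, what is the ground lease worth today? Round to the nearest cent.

430000.00

Growing perpetuity: P = D₁ / (r − g) = 34,400.0000 / (0.096 − 0.016) = 430,000.00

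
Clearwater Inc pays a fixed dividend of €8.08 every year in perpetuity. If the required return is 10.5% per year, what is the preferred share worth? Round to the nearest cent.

€76.95

Level perpetuity: PV = C / r = €8.08 / 0.105 = €76.95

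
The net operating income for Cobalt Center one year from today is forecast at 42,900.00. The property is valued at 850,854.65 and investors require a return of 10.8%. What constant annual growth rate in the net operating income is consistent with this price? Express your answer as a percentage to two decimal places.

P = D₁/(r−g) ⇒ g = r − D₁/P = 0.108 − 42,900.00/850,854.65 = 0.057580

5.76%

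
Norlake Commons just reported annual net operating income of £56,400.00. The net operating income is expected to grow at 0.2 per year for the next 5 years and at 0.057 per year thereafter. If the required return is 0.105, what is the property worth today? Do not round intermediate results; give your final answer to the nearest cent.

D_1 = 67680.00000
D_2 = 81216.00000
D_3 = 97459.20000
D_4 = 116951.04000
D_5 = 140341.24800
Terminal value at year 5: TV = D_5×(1+g_2)/(r−g_2) = 148340.69914/0.048 = 3090431.23200
P_0 = D_1/(1+r)^1 + D_2/(1+r)^2 + D_3/(1+r)^3 + D_4/(1+r)^4 + D_5/(1+r)^5 + TV/(1+r)^5
    = 61248.86878 + 66514.60863 + 72233.05914 + 78443.14115 + 85187.12161 + 1875891.40717 = 2239518.20648

£2239518.21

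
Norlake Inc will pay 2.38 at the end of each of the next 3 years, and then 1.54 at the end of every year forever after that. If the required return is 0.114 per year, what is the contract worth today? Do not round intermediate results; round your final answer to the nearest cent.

15.55

PV of 3-year annuity: 2.38 × [1 − (1+0.114)^−3] / 0.114 = 5.77582
Perpetuity value at year 3: 1.54 / 0.114 = 13.50877
PV of perpetuity: 13.50877 / (1+0.114)^3 = 9.77148
Total PV = 5.77582 + 9.77148 = 15.54730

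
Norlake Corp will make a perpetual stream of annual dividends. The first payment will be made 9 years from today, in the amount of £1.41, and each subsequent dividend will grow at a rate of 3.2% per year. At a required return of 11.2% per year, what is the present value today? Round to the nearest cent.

Value at end of year 8: C₁ / (r − g) = £1.41 / (0.112 − 0.032) = £17.6250
Discount to today: PV = £17.6250 / (1 + 0.112)^8 = £17.6250 / 2.337967 = £7.54

£7.54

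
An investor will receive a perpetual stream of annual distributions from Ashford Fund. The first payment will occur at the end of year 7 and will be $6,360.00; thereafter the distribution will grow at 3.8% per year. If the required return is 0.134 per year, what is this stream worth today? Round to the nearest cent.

$31153.55

Value at end of year 6: C₁ / (r − g) = $6,360.00 / (0.134 − 0.038) = $66,250.0000
Discount to today: PV = $66,250.0000 / (1 + 0.134)^6 = $66,250.0000 / 2.126563 = $31,153.55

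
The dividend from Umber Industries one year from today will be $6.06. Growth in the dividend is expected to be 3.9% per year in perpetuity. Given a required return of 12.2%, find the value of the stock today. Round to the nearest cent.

$73.01

Growing perpetuity: P = D₁ / (r − g) = $6.0600 / (0.122 − 0.039) = $73.01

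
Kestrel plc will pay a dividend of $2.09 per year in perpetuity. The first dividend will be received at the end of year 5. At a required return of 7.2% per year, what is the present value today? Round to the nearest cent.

$21.98

Value at end of year 4: C / r = $2.09 / 0.072 = $29.0278
Discount to today: PV = $29.0278 / (1 + 0.072)^4 = $29.0278 / 1.320624 = $21.98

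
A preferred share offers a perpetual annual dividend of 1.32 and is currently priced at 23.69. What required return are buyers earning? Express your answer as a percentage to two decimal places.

5.57%

P = C/r ⇒ r = C/P = 1.32/23.69 = 0.055720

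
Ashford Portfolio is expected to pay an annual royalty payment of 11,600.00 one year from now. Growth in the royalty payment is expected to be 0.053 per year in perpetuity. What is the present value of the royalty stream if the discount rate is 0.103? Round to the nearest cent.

232000.00

Growing perpetuity: P = D₁ / (r − g) = 11,600.0000 / (0.103 − 0.053) = 232,000.00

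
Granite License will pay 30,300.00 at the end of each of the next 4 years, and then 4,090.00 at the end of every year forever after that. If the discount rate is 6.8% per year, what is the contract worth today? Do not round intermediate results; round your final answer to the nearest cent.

PV of 4-year annuity: 30,300.00 × [1 − (1+0.068)^−4] / 0.068 = 103097.59690
Perpetuity value at year 4: 4,090.00 / 0.068 = 60147.05882
PV of perpetuity: 60147.05882 / (1+0.068)^4 = 46230.58452
Total PV = 103097.59690 + 46230.58452 = 149328.18142

149328.18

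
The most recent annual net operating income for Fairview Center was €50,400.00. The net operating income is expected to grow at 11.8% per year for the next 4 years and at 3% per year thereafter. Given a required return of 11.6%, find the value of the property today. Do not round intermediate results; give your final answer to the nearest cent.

D_1 = 56347.20000
D_2 = 62996.16960
D_3 = 70429.71761
D_4 = 78740.42429
Terminal value at year 4: TV = D_4×(1+g_2)/(r−g_2) = 81102.63702/0.086 = 943053.91884
P_0 = D_1/(1+r)^1 + D_2/(1+r)^2 + D_3/(1+r)^3 + D_4/(1+r)^4 + TV/(1+r)^4
    = 50490.32258 + 50580.80703 + 50671.45364 + 50762.26269 + 607966.63459 = 810471.48053

€810471.48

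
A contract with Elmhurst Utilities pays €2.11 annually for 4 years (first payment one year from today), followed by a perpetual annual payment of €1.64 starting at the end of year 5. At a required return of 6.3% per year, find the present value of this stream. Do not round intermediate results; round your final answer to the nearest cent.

PV of 4-year annuity: €2.11 × [1 − (1+0.063)^−4] / 0.063 = 7.26143
Perpetuity value at year 4: €1.64 / 0.063 = 26.03175
PV of perpetuity: 26.03175 / (1+0.063)^4 = 20.38779
Total PV = 7.26143 + 20.38779 = 27.64922

€27.65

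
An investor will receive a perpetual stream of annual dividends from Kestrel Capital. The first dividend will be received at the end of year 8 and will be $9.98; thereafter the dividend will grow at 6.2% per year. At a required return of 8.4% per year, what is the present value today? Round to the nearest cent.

$257.93

Value at end of year 7: C₁ / (r − g) = $9.98 / (0.084 − 0.062) = $453.6364
Discount to today: PV = $453.6364 / (1 + 0.084)^7 = $453.6364 / 1.758754 = $257.93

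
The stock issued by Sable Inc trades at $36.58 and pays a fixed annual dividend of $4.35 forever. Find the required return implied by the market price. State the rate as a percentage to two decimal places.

P = C/r ⇒ r = C/P = $4.35/$36.58 = 0.118917

11.89%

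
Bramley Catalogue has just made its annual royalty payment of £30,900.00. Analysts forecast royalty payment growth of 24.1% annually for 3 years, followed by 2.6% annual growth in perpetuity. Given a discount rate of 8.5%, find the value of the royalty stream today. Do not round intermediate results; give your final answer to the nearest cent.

£926047.80

D_1 = 38346.90000
D_2 = 47588.50290
D_3 = 59057.33210
Terminal value at year 3: TV = D_3×(1+g_2)/(r−g_2) = 60592.82273/0.059 = 1026996.99548
P_0 = D_1/(1+r)^1 + D_2/(1+r)^2 + D_3/(1+r)^3 + TV/(1+r)^3
    = 35342.76498 + 40424.30538 + 46236.46357 + 804044.26483 = 926047.79876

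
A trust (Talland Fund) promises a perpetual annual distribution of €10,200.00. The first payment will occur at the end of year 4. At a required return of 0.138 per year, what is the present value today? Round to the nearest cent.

€50152.70

Value at end of year 3: C / r = €10,200.00 / 0.138 = €73,913.0435
Discount to today: PV = €73,913.0435 / (1 + 0.138)^3 = €73,913.0435 / 1.473760 = €50,152.70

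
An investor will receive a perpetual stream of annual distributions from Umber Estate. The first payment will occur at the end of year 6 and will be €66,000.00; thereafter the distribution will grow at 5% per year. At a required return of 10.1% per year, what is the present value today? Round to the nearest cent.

€799902.70

Value at end of year 5: C₁ / (r − g) = €66,000.00 / (0.101 − 0.05) = €1,294,117.6471
Discount to today: PV = €1,294,117.6471 / (1 + 0.101)^5 = €1,294,117.6471 / 1.617844 = €799,902.70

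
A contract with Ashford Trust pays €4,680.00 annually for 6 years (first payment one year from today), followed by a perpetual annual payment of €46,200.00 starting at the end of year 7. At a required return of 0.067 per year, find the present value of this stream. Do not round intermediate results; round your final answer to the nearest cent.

€489799.24

PV of 6-year annuity: €4,680.00 × [1 − (1+0.067)^−6] / 0.067 = 22515.51167
Perpetuity value at year 6: €46,200.00 / 0.067 = 689552.23881
PV of perpetuity: 689552.23881 / (1+0.067)^6 = 467283.72612
Total PV = 22515.51167 + 467283.72612 = 489799.23779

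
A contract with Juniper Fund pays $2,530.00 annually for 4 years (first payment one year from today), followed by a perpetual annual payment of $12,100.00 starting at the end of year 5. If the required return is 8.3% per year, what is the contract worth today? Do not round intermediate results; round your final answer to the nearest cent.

$114296.59

PV of 4-year annuity: $2,530.00 × [1 − (1+0.083)^−4] / 0.083 = 8324.02749
Perpetuity value at year 4: $12,100.00 / 0.083 = 145783.13253
PV of perpetuity: 145783.13253 / (1+0.083)^4 = 105972.56626
Total PV = 8324.02749 + 105972.56626 = 114296.59375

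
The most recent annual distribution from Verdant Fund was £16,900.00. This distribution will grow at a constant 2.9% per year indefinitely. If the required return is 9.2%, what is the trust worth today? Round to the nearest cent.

£276033.33

D₁ = D₀ × (1 + g) = £16,900.00 × 1.029 = £17,390.1000
Growing perpetuity: P = D₁ / (r − g) = £17,390.1000 / (0.092 − 0.029) = £276,033.33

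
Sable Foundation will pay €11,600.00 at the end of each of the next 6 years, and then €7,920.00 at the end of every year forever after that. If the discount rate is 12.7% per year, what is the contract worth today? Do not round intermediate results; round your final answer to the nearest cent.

PV of 6-year annuity: €11,600.00 × [1 − (1+0.127)^−6] / 0.127 = 46761.58939
Perpetuity value at year 6: €7,920.00 / 0.127 = 62362.20472
PV of perpetuity: 62362.20472 / (1+0.127)^6 = 30435.32645
Total PV = 46761.58939 + 30435.32645 = 77196.91584

€77196.92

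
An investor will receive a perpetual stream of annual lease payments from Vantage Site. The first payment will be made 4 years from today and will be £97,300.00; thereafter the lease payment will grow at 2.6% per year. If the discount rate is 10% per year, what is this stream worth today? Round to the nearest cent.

Value at end of year 3: C₁ / (r − g) = £97,300.00 / (0.1 − 0.026) = £1,314,864.8649
Discount to today: PV = £1,314,864.8649 / (1 + 0.1)^3 = £1,314,864.8649 / 1.331000 = £987,877.43

£987877.43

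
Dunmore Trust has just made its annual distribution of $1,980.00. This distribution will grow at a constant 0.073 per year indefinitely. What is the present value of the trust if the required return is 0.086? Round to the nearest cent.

$163426.15

D₁ = D₀ × (1 + g) = $1,980.00 × 1.073 = $2,124.5400
Growing perpetuity: P = D₁ / (r − g) = $2,124.5400 / (0.086 − 0.073) = $163,426.15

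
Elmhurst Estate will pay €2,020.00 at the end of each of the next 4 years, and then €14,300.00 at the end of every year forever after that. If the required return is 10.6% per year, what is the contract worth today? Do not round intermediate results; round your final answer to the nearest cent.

PV of 4-year annuity: €2,020.00 × [1 − (1+0.106)^−4] / 0.106 = 6320.83996
Perpetuity value at year 4: €14,300.00 / 0.106 = 134905.66038
PV of perpetuity: 134905.66038 / (1+0.106)^4 = 90159.12004
Total PV = 6320.83996 + 90159.12004 = 96479.96001

€96479.96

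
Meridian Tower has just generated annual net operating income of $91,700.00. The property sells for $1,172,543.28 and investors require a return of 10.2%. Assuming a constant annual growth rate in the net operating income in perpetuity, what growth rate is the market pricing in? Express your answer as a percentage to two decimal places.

P = D₀(1+g)/(r−g) ⇒ P(r−g) = D₀(1+g) ⇒ g(P+D₀) = P·r − D₀
g = (P·r − D₀)/(P + D₀) = ($1,172,543.28×0.102 − $91,700.00) / ($1,172,543.28 + $91,700.00) = 0.022068

2.21%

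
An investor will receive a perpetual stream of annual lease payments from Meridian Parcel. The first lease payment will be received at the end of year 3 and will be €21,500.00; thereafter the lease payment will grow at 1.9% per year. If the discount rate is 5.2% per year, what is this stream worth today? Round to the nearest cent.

Value at end of year 2: C₁ / (r − g) = €21,500.00 / (0.052 − 0.019) = €651,515.1515
Discount to today: PV = €651,515.1515 / (1 + 0.052)^2 = €651,515.1515 / 1.106704 = €588,698.65

€588698.65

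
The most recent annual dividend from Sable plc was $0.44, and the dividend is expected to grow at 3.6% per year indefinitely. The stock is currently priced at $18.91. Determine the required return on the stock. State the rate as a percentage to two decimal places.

D₁ = $0.44 × 1.036 = $0.4558
P = D₁/(r − g) ⇒ r = D₁/P + g = $0.4558/$18.91 + 0.036 = 0.024106 + 0.036 = 0.060106

6.01%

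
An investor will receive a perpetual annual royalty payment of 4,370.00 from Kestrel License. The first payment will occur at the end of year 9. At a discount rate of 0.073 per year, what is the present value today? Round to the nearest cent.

Value at end of year 8: C / r = 4,370.00 / 0.073 = 59,863.0137
Discount to today: PV = 59,863.0137 / (1 + 0.073)^8 = 59,863.0137 / 1.757105 = 34,069.11

34069.11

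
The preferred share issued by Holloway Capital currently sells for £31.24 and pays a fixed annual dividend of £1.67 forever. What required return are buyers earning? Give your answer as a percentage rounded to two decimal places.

5.35%

P = C/r ⇒ r = C/P = £1.67/£31.24 = 0.053457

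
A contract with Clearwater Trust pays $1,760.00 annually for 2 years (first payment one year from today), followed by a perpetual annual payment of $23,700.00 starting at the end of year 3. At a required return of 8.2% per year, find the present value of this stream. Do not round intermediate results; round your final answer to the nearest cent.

$250006.59

PV of 2-year annuity: $1,760.00 × [1 − (1+0.082)^−2] / 0.082 = 3129.96061
Perpetuity value at year 2: $23,700.00 / 0.082 = 289024.39024
PV of perpetuity: 289024.39024 / (1+0.082)^2 = 246876.62527
Total PV = 3129.96061 + 246876.62527 = 250006.58588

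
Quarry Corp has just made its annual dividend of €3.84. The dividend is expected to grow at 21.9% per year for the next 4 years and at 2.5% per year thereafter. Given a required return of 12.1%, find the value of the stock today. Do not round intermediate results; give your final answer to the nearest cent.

€76.35

D_1 = 4.68096
D_2 = 5.70609
D_3 = 6.95572
D_4 = 8.47903
Terminal value at year 4: TV = D_4×(1+g_2)/(r−g_2) = 8.69100/0.096 = 90.53128
P_0 = D_1/(1+r)^1 + D_2/(1+r)^2 + D_3/(1+r)^3 + D_4/(1+r)^4 + TV/(1+r)^4
    = 4.17570 + 4.54075 + 4.93771 + 5.36937 + 57.32925 = 76.35278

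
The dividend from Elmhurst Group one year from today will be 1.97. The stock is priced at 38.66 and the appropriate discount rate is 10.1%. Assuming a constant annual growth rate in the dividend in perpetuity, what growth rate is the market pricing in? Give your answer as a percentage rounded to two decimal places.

5.00%

P = D₁/(r−g) ⇒ g = r − D₁/P = 0.101 − 1.97/38.66 = 0.050043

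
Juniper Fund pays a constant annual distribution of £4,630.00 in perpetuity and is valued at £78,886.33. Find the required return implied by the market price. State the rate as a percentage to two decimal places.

5.87%

P = C/r ⇒ r = C/P = £4,630.00/£78,886.33 = 0.058692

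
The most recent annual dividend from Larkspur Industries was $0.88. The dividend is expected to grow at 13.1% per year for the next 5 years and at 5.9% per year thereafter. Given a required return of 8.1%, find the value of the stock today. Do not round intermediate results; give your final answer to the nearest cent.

D_1 = 0.99528
D_2 = 1.12566
D_3 = 1.27312
D_4 = 1.43990
D_5 = 1.62853
Terminal value at year 5: TV = D_5×(1+g_2)/(r−g_2) = 1.72461/0.022 = 78.39150
P_0 = D_1/(1+r)^1 + D_2/(1+r)^2 + D_3/(1+r)^3 + D_4/(1+r)^4 + D_5/(1+r)^5 + TV/(1+r)^5
    = 0.92070 + 0.96329 + 1.00784 + 1.05446 + 1.10323 + 53.10562 = 58.15515

$58.16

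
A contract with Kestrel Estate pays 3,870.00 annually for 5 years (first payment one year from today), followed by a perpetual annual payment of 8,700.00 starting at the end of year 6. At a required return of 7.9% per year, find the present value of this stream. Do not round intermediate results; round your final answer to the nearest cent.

90790.86

PV of 5-year annuity: 3,870.00 × [1 − (1+0.079)^−5] / 0.079 = 15492.59874
Perpetuity value at year 5: 8,700.00 / 0.079 = 110126.58228
PV of perpetuity: 110126.58228 / (1+0.079)^5 = 75298.25954
Total PV = 15492.59874 + 75298.25954 = 90790.85827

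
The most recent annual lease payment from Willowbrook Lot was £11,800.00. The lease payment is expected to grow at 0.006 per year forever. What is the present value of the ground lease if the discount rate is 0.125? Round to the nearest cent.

£99754.62

D₁ = D₀ × (1 + g) = £11,800.00 × 1.006 = £11,870.8000
Growing perpetuity: P = D₁ / (r − g) = £11,870.8000 / (0.125 − 0.006) = £99,754.62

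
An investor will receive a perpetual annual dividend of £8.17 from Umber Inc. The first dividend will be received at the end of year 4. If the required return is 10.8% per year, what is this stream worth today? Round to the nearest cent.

Value at end of year 3: C / r = £8.17 / 0.108 = £75.6481
Discount to today: PV = £75.6481 / (1 + 0.108)^3 = £75.6481 / 1.360252 = £55.61

£55.61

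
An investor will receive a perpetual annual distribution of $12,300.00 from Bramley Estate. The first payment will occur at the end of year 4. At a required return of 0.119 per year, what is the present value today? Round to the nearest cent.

$73767.98

Value at end of year 3: C / r = $12,300.00 / 0.119 = $103,361.3445
Discount to today: PV = $103,361.3445 / (1 + 0.119)^3 = $103,361.3445 / 1.401168 = $73,767.98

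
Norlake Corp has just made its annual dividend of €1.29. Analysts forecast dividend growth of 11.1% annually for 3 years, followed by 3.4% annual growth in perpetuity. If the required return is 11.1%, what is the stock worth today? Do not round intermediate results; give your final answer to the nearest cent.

€21.19

D_1 = 1.43319
D_2 = 1.59227
D_3 = 1.76902
Terminal value at year 3: TV = D_3×(1+g_2)/(r−g_2) = 1.82916/0.077 = 23.75536
P_0 = D_1/(1+r)^1 + D_2/(1+r)^2 + D_3/(1+r)^3 + TV/(1+r)^3
    = 1.29000 + 1.29000 + 1.29000 + 17.32286 = 21.19286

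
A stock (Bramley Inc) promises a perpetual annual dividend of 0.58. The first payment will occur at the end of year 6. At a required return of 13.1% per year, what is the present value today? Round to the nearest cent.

Value at end of year 5: C / r = 0.58 / 0.131 = 4.4275
Discount to today: PV = 4.4275 / (1 + 0.131)^5 = 4.4275 / 1.850602 = 2.39

2.39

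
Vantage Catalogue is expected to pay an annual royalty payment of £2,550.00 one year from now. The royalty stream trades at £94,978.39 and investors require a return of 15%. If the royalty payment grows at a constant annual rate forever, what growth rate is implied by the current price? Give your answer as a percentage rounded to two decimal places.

12.32%

P = D₁/(r−g) ⇒ g = r − D₁/P = 0.15 − £2,550.00/£94,978.39 = 0.123152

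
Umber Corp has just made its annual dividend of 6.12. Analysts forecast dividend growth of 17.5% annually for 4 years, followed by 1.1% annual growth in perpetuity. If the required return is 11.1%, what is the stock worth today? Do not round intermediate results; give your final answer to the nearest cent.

105.62

D_1 = 7.19100
D_2 = 8.44942
D_3 = 9.92807
D_4 = 11.66549
Terminal value at year 4: TV = D_4×(1+g_2)/(r−g_2) = 11.79381/0.1 = 117.93808
P_0 = D_1/(1+r)^1 + D_2/(1+r)^2 + D_3/(1+r)^3 + D_4/(1+r)^4 + TV/(1+r)^4
    = 6.47255 + 6.84540 + 7.23974 + 7.65679 + 77.41013 = 105.62461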